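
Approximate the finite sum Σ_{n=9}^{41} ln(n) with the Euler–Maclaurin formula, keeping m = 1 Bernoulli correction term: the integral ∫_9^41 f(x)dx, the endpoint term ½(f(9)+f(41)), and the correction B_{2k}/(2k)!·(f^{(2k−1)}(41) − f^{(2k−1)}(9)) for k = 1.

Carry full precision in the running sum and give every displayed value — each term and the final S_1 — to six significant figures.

S_1 ≈ 103.430

∫_9^41 ln(x) dx evaluates to 100.481.
½[f(9) + f(41)] = ½[2.19722 + 3.71357] = 2.95540.
So far: 103.437.
Order-1 term: 1/12 · (0.0243902 − 0.111111) = -0.00722674.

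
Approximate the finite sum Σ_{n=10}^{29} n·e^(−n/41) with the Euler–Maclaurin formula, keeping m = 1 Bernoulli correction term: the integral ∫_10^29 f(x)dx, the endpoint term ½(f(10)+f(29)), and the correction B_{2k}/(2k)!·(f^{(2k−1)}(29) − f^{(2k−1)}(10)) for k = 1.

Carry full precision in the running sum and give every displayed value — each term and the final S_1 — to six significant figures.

The integral term ∫_10^29 x·e^(−x/41) dx = 223.623.
Endpoint term: (f(10) + f(29))/2 = (7.83564 + 14.2960)/2 = 11.0658.
So far: 234.689.
Order-1 term: 1/12 · (0.144282 − 0.592451) = -0.0373474.

S_1 ≈ 234.651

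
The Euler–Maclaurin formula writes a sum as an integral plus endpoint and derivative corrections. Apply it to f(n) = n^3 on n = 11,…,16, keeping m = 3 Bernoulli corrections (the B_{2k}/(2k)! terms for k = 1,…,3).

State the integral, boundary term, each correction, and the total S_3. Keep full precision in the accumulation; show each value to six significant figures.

Integral: ∫_11^16 x^3 dx = 12723.8.
Endpoint term: (f(11) + f(16))/2 = (1331.00 + 4096.00)/2 = 2713.50.
So far: 15437.2.
k=1: B_{2}/(2)! × [f^{(1)}(16) − f^{(1)}(11)] = 1/12 × (768.000 − 363.000) = 33.7500.
Running total after k=1: 15471.0.
k=2: B_{4}/(4)! × [f^{(3)}(16) − f^{(3)}(11)] = −1/720 × (6.00000 − 6.00000) = 0.00000.
Running total after k=2: 15471.0.
k=3: B_{6}/(6)! × [f^{(5)}(16) − f^{(5)}(11)] = 1/30240 × (0.00000 − 0.00000) = 0.00000.

S_3 ≈ 15471.0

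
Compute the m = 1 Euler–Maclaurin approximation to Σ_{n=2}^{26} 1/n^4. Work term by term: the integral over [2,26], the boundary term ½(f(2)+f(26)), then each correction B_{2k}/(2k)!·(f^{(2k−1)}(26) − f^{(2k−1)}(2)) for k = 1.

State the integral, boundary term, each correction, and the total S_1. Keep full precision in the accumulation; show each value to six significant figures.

S_1 ≈ 0.0833154

Integral: ∫_2^26 1/x^4 dx = 0.0416477.
½[f(2) + f(26)] = ½[0.0625000 + 2.18830e-06] = 0.0312511.
So far: 0.0728988.
Correction k=1: B_{2}/2! · (f^{(1)}(26) − f^{(1)}(2)) = 1/12 · (-3.36661e-07 − (-0.125000)) = 0.0104166.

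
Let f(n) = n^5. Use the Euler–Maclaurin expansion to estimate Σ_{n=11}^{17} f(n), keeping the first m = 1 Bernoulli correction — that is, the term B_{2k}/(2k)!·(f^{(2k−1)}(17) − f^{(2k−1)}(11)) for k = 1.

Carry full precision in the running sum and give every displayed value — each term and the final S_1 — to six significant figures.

∫_11^17 x^5 dx evaluates to 3.72767e+06.
½[f(11) + f(17)] = ½[161051 + 1.41986e+06] = 790454.
So far: 4.51812e+06.
k=1: B_{2}/(2)! × [f^{(1)}(17) − f^{(1)}(11)] = 1/12 × (417605 − 73205.0) = 28700.0.

S_1 ≈ 4.54682e+06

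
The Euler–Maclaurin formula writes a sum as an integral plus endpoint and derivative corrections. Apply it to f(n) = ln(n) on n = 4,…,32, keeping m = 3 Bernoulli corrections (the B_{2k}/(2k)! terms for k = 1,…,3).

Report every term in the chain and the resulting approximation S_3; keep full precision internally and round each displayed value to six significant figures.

S_3 ≈ 79.7662

Integral: ∫_4^32 ln(x) dx = 77.3584.
½[f(4) + f(32)] = ½[1.38629 + 3.46574] = 2.42602.
Integral + boundary = 79.7844.
k=1: B_{2}/(2)! × [f^{(1)}(32) − f^{(1)}(4)] = 1/12 × (0.0312500 − 0.250000) = -0.0182292.
Partial sum through k=1: 79.7662.
k=2: B_{4}/(4)! × [f^{(3)}(32) − f^{(3)}(4)] = −1/720 × (6.10352e-05 − 0.0312500) = 4.33180e-05.
Partial sum through k=2: 79.7662.
k=3: B_{6}/(6)! × [f^{(5)}(32) − f^{(5)}(4)] = 1/30240 × (7.15256e-07 − 0.0234375) = -7.75026e-07.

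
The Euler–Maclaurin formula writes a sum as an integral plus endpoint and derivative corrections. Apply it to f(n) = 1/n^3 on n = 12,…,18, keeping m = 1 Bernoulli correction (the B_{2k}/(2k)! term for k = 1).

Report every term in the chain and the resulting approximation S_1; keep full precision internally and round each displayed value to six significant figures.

∫_12^18 1/x^3 dx evaluates to 0.00192901.
Boundary: ½(f(12) + f(18)) = ½(0.000578704 + 0.000171468) = 0.000375086.
So far: 0.00230410.
Correction k=1: B_{2}/2! · (f^{(1)}(18) − f^{(1)}(12)) = 1/12 · (-2.85780e-05 − (-0.000144676)) = 9.67483e-06.

S_1 ≈ 0.00231377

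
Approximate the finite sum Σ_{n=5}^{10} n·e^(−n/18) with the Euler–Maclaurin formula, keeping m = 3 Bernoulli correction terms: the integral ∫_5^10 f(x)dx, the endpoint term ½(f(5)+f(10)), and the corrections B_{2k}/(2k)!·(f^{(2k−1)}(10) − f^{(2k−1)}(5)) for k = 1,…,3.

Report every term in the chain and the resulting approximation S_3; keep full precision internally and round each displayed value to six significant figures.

S_3 ≈ 29.1569

The integral term ∫_5^10 x·e^(−x/18) dx = 24.4188.
Endpoint term: (f(5) + f(10))/2 = (3.78733 + 5.73753)/2 = 4.76243.
Integral + boundary = 29.1813.
k=1: B_{2}/(2)! × [f^{(1)}(10) − f^{(1)}(5)] = 1/12 × (0.255002 − 0.547058) = -0.0243381.
Running total after k=1: 29.1569.
k=2: B_{4}/(4)! × [f^{(3)}(10) − f^{(3)}(5)] = −1/720 × (0.00432873 − 0.00636416) = 2.82699e-06.
Running total after k=2: 29.1569.
k=3: B_{6}/(6)! × [f^{(5)}(10) − f^{(5)}(5)] = 1/30240 × (2.42914e-05 − 3.40737e-05) = -3.23488e-10.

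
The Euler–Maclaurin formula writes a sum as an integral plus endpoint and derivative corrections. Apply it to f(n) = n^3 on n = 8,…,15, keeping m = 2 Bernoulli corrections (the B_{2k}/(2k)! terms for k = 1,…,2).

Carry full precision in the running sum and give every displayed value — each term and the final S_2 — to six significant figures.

S_2 ≈ 13616.0

∫_8^15 x^3 dx evaluates to 11632.2.
Boundary: ½(f(8) + f(15)) = ½(512.000 + 3375.00) = 1943.50.
Integral + boundary = 13575.8.
Correction k=1: B_{2}/2! · (f^{(1)}(15) − f^{(1)}(8)) = 1/12 · (675.000 − 192.000) = 40.2500.
Partial sum through k=1: 13616.0.
Correction k=2: B_{4}/4! · (f^{(3)}(15) − f^{(3)}(8)) = −1/720 · (6.00000 − 6.00000) = 0.00000.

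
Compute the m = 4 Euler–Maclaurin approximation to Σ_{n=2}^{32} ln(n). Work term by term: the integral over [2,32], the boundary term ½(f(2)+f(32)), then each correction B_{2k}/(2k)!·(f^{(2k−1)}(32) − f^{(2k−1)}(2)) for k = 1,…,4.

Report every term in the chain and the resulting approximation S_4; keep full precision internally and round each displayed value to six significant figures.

S_4 ≈ 81.5580

Integral: ∫_2^32 ln(x) dx = 79.5173.
½[f(2) + f(32)] = ½[0.693147 + 3.46574] = 2.07944.
Integral + boundary = 81.5967.
Order-1 term: 1/12 · (0.0312500 − 0.500000) = -0.0390625.
Partial sum through k=1: 81.5576.
Order-2 term: −1/720 · (6.10352e-05 − 0.250000) = 0.000347137.
Partial sum through k=2: 81.5580.
Order-3 term: 1/30240 · (7.15256e-07 − 0.750000) = -2.48016e-05.
Partial sum through k=3: 81.5580.
Order-4 term: −1/1209600 · (2.09548e-08 − 5.62500) = 4.65030e-06.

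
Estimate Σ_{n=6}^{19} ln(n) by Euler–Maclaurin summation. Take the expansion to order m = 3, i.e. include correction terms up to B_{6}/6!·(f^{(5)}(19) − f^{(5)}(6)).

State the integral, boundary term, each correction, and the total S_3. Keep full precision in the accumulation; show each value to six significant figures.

∫_6^19 ln(x) dx evaluates to 32.1938.
½[f(6) + f(19)] = ½[1.79176 + 2.94444] = 2.36810.
So far: 34.5619.
k=1: B_{2}/(2)! × [f^{(1)}(19) − f^{(1)}(6)] = 1/12 × (0.0526316 − 0.166667) = -0.00950292.
Partial sum through k=1: 34.5524.
k=2: B_{4}/(4)! × [f^{(3)}(19) − f^{(3)}(6)] = −1/720 × (0.000291588 − 0.00925926) = 1.24551e-05.
Partial sum through k=2: 34.5524.
k=3: B_{6}/(6)! × [f^{(5)}(19) − f^{(5)}(6)] = 1/30240 × (9.69267e-06 − 0.00308642) = -1.01744e-07.

S_3 ≈ 34.5524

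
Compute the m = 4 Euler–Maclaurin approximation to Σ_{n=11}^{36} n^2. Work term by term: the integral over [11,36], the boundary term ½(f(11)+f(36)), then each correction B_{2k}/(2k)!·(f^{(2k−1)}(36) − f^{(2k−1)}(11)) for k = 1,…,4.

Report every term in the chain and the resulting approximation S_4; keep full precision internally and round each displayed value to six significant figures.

∫_11^36 x^2 dx evaluates to 15108.3.
½[f(11) + f(36)] = ½[121.000 + 1296.00] = 708.500.
Integral + boundary = 15816.8.
Correction k=1: B_{2}/2! · (f^{(1)}(36) − f^{(1)}(11)) = 1/12 · (72.0000 − 22.0000) = 4.16667.
Running total after k=1: 15821.0.
Correction k=2: B_{4}/4! · (f^{(3)}(36) − f^{(3)}(11)) = −1/720 · (0.00000 − 0.00000) = 0.00000.
Running total after k=2: 15821.0.
Correction k=3: B_{6}/6! · (f^{(5)}(36) − f^{(5)}(11)) = 1/30240 · (0.00000 − 0.00000) = 0.00000.
Running total after k=3: 15821.0.
Correction k=4: B_{8}/8! · (f^{(7)}(36) − f^{(7)}(11)) = −1/1209600 · (0.00000 − 0.00000) = 0.00000.

S_4 ≈ 15821.0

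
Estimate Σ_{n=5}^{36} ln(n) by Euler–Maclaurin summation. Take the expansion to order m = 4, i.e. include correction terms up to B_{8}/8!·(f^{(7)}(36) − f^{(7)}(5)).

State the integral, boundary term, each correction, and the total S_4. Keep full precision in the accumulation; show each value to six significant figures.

∫_5^36 ln(x) dx evaluates to 89.9595.
Boundary: ½(f(5) + f(36)) = ½(1.60944 + 3.58352) = 2.59648.
Integral + boundary = 92.5560.
k=1: B_{2}/(2)! × [f^{(1)}(36) − f^{(1)}(5)] = 1/12 × (0.0277778 − 0.200000) = -0.0143519.
Partial sum through k=1: 92.5416.
k=2: B_{4}/(4)! × [f^{(3)}(36) − f^{(3)}(5)] = −1/720 × (4.28669e-05 − 0.0160000) = 2.21627e-05.
Partial sum through k=2: 92.5416.
k=3: B_{6}/(6)! × [f^{(5)}(36) − f^{(5)}(5)] = 1/30240 × (3.96916e-07 − 0.00768000) = -2.53955e-07.
Partial sum through k=3: 92.5416.
k=4: B_{8}/(8)! × [f^{(7)}(36) − f^{(7)}(5)] = −1/1209600 × (9.18787e-09 − 0.00921600) = 7.61904e-09.

S_4 ≈ 92.5416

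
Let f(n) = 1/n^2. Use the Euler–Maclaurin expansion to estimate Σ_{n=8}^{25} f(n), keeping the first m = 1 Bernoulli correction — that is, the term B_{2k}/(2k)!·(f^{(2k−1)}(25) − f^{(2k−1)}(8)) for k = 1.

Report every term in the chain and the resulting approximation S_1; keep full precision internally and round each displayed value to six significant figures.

S_1 ≈ 0.0939274

The integral term ∫_8^25 1/x^2 dx = 0.0850000.
Boundary: ½(f(8) + f(25)) = ½(0.0156250 + 0.00160000) = 0.00861250.
Integral + boundary = 0.0936125.
k=1: B_{2}/(2)! × [f^{(1)}(25) − f^{(1)}(8)] = 1/12 × (-0.000128000 − (-0.00390625)) = 0.000314854.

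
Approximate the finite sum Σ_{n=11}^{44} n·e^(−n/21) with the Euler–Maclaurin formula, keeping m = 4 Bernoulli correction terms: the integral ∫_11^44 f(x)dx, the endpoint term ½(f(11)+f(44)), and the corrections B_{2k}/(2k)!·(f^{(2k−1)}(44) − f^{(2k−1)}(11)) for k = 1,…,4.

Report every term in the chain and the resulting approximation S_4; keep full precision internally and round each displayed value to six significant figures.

The integral term ∫_11^44 x·e^(−x/21) dx = 230.048.
Endpoint term: (f(11) + f(44))/2 = (6.51486 + 5.41380)/2 = 5.96433.
So far: 236.012.
Order-1 term: 1/12 · (-0.134759 − 0.282029) = -0.0347323.
Partial sum through k=1: 235.977.
Order-2 term: −1/720 · (0.000252433 − 0.00332551) = 4.26816e-06.
Partial sum through k=2: 235.977.
Order-3 term: 1/30240 · (1.83774e-06 − 1.36315e-05) = -3.90006e-10.
Partial sum through k=3: 235.977.
Order-4 term: −1/1209600 · (7.03642e-09 − 4.47215e-08) = 3.11550e-14.

S_4 ≈ 235.977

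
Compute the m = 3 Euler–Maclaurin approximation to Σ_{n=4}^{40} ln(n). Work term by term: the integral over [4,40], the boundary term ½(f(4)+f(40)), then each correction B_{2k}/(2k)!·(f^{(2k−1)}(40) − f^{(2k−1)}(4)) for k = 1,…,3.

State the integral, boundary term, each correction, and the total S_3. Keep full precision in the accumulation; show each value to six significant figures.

S_3 ≈ 108.529

Integral: ∫_4^40 ln(x) dx = 106.010.
Boundary: ½(f(4) + f(40)) = ½(1.38629 + 3.68888) = 2.53759.
Integral + boundary = 108.548.
k=1: B_{2}/(2)! × [f^{(1)}(40) − f^{(1)}(4)] = 1/12 × (0.0250000 − 0.250000) = -0.0187500.
Partial sum through k=1: 108.529.
k=2: B_{4}/(4)! × [f^{(3)}(40) − f^{(3)}(4)] = −1/720 × (3.12500e-05 − 0.0312500) = 4.33594e-05.
Partial sum through k=2: 108.529.
k=3: B_{6}/(6)! × [f^{(5)}(40) − f^{(5)}(4)] = 1/30240 × (2.34375e-07 − 0.0234375) = -7.75042e-07.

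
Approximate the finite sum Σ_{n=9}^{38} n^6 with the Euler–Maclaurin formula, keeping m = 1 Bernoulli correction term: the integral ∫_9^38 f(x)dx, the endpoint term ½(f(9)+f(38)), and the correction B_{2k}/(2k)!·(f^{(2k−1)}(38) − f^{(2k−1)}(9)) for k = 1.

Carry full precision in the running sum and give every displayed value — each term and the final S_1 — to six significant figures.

S_1 ≈ 1.78897e+10

The integral term ∫_9^38 x^6 dx = 1.63444e+10.
Endpoint term: (f(9) + f(38))/2 = (531441 + 3.01094e+09)/2 = 1.50573e+09.
Integral + boundary = 1.78501e+10.
k=1: B_{2}/(2)! × [f^{(1)}(38) − f^{(1)}(9)] = 1/12 × (4.75411e+08 − 354294) = 3.95881e+07.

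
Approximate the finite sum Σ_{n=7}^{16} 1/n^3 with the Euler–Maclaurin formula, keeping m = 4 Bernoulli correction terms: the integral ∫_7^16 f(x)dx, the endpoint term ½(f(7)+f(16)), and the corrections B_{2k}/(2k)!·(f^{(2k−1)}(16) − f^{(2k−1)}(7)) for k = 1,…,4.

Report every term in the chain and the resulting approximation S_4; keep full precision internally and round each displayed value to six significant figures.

The integral term ∫_7^16 1/x^3 dx = 0.00825096.
Endpoint term: (f(7) + f(16))/2 = (0.00291545 + 0.000244141)/2 = 0.00157980.
Running total after boundary: 0.00983075.
k=1: B_{2}/(2)! × [f^{(1)}(16) − f^{(1)}(7)] = 1/12 × (-4.57764e-05 − (-0.00124948)) = 0.000100309.
Running total after k=1: 0.00993106.
k=2: B_{4}/(4)! × [f^{(3)}(16) − f^{(3)}(7)] = −1/720 × (-3.57628e-06 − (-0.000509992)) = -7.03355e-07.
Running total after k=2: 0.00993036.
k=3: B_{6}/(6)! × [f^{(5)}(16) − f^{(5)}(7)] = 1/30240 × (-5.86733e-07 − (-0.000437136)) = 1.44361e-08.
Running total after k=3: 0.00993037.
k=4: B_{8}/(8)! × [f^{(7)}(16) − f^{(7)}(7)] = −1/1209600 × (-1.65019e-07 − (-0.000642322)) = -5.30884e-10.

S_4 ≈ 0.00993037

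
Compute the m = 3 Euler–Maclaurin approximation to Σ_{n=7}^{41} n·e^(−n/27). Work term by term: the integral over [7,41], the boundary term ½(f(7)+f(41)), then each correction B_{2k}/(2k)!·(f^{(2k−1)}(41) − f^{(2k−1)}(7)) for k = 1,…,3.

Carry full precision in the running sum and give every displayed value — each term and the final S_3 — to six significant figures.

The integral term ∫_7^41 x·e^(−x/27) dx = 306.200.
Endpoint term: (f(7) + f(41))/2 = (5.40136 + 8.98048)/2 = 7.19092.
Integral + boundary = 313.390.
Correction k=1: B_{2}/2! · (f^{(1)}(41) − f^{(1)}(7)) = 1/12 · (-0.113574 − 0.571573) = -0.0570956.
Partial sum through k=1: 313.333.
Correction k=2: B_{4}/4! · (f^{(3)}(41) − f^{(3)}(7)) = −1/720 · (0.000445128 − 0.00290099) = 3.41091e-06.
Partial sum through k=2: 313.333.
Correction k=3: B_{6}/6! · (f^{(5)}(41) − f^{(5)}(7)) = 1/30240 · (1.43491e-06 − 6.88329e-06) = -1.80171e-10.

S_3 ≈ 313.333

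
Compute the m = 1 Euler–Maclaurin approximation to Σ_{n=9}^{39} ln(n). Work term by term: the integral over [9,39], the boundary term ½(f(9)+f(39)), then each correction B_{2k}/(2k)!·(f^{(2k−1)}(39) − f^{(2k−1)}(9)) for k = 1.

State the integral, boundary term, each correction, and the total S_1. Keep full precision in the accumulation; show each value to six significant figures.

S_1 ≈ 96.0272

Integral: ∫_9^39 ln(x) dx = 93.1039.
½[f(9) + f(39)] = ½[2.19722 + 3.66356] = 2.93039.
Running total after boundary: 96.0343.
k=1: B_{2}/(2)! × [f^{(1)}(39) − f^{(1)}(9)] = 1/12 × (0.0256410 − 0.111111) = -0.00712251.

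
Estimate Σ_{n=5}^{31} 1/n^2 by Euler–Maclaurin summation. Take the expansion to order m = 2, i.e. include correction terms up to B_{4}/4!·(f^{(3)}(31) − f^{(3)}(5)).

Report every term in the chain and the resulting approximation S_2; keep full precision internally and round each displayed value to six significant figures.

S_2 ≈ 0.189579

∫_5^31 1/x^2 dx evaluates to 0.167742.
Endpoint term: (f(5) + f(31))/2 = (0.0400000 + 0.00104058)/2 = 0.0205203.
Integral + boundary = 0.188262.
Order-1 term: 1/12 · (-6.71344e-05 − (-0.0160000)) = 0.00132774.
Partial sum through k=1: 0.189590.
Order-2 term: −1/720 · (-8.38306e-07 − (-0.00768000)) = -1.06655e-05.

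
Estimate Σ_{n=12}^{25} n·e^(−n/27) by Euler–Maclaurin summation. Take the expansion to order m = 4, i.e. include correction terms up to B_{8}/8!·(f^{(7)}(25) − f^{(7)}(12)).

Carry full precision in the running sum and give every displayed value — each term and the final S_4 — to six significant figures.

S_4 ≈ 127.720

The integral term ∫_12^25 x·e^(−x/27) dx = 118.948.
Endpoint term: (f(12) + f(25))/2 = (7.69416 + 9.90411)/2 = 8.79914.
So far: 127.747.
Order-1 term: 1/12 · (0.0293455 − 0.356211) = -0.0272388.
Partial sum through k=1: 127.720.
Order-2 term: −1/720 · (0.00112713 − 0.00224770) = 1.55635e-06.
Partial sum through k=2: 127.720.
Order-3 term: 1/30240 · (3.03703e-06 − 5.49625e-06) = -8.13234e-11.
Partial sum through k=3: 127.720.
Order-4 term: −1/1209600 · (6.21116e-09 − 1.08494e-08) = 3.83455e-15.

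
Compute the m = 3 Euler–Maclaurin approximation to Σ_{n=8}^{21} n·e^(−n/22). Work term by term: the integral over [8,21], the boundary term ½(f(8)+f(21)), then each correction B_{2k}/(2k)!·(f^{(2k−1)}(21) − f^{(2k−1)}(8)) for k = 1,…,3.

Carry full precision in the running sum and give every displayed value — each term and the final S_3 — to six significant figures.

S_3 ≈ 101.385

∫_8^21 x·e^(−x/22) dx evaluates to 94.5972.
Endpoint term: (f(8) + f(21))/2 = (5.56115 + 8.08473)/2 = 6.82294.
Running total after boundary: 101.420.
Correction k=1: B_{2}/2! · (f^{(1)}(21) − f^{(1)}(8)) = 1/12 · (0.0174994 − 0.442364) = -0.0354054.
Partial sum through k=1: 101.385.
Correction k=2: B_{4}/4! · (f^{(3)}(21) − f^{(3)}(8)) = −1/720 · (0.00162701 − 0.00378647) = 2.99925e-06.
Partial sum through k=2: 101.385.
Correction k=3: B_{6}/6! · (f^{(5)}(21) − f^{(5)}(8)) = 1/30240 · (6.64849e-06 − 1.37582e-05) = -2.35109e-10.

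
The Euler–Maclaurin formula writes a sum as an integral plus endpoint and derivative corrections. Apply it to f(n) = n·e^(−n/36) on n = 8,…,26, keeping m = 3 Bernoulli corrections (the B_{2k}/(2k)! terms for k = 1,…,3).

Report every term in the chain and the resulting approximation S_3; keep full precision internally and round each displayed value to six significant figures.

The integral term ∫_8^26 x·e^(−x/36) dx = 184.349.
½[f(8) + f(26)] = ½[6.40590 + 12.6275] = 9.51668.
So far: 193.865.
k=1: B_{2}/(2)! × [f^{(1)}(26) − f^{(1)}(8)] = 1/12 × (0.134909 − 0.622796) = -0.0406572.
Partial sum through k=1: 193.825.
k=2: B_{4}/(4)! × [f^{(3)}(26) − f^{(3)}(8)] = −1/720 × (0.000853590 − 0.00171626) = 1.19815e-06.
Partial sum through k=2: 193.825.
k=3: B_{6}/(6)! × [f^{(5)}(26) − f^{(5)}(8)] = 1/30240 × (1.23695e-06 − 2.27775e-06) = -3.44181e-11.

S_3 ≈ 193.825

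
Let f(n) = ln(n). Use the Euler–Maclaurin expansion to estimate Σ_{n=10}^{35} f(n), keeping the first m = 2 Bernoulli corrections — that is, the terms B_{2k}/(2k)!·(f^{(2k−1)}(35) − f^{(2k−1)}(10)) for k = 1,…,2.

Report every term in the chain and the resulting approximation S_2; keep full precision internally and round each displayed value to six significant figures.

S_2 ≈ 79.3343

The integral term ∫_10^35 ln(x) dx = 76.4113.
Endpoint term: (f(10) + f(35))/2 = (2.30259 + 3.55535)/2 = 2.92897.
So far: 79.3403.
Correction k=1: B_{2}/2! · (f^{(1)}(35) − f^{(1)}(10)) = 1/12 · (0.0285714 − 0.100000) = -0.00595238.
Partial sum through k=1: 79.3343.
Correction k=2: B_{4}/4! · (f^{(3)}(35) − f^{(3)}(10)) = −1/720 · (4.66472e-05 − 0.00200000) = 2.71299e-06.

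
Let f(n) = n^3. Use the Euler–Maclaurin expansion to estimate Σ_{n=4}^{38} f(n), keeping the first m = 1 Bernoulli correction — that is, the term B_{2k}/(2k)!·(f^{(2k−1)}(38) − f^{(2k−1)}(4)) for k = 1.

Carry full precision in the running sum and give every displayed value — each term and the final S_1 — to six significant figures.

S_1 ≈ 549045

Integral: ∫_4^38 x^3 dx = 521220.
Endpoint term: (f(4) + f(38))/2 = (64.0000 + 54872.0)/2 = 27468.0.
Integral + boundary = 548688.
Order-1 term: 1/12 · (4332.00 − 48.0000) = 357.000.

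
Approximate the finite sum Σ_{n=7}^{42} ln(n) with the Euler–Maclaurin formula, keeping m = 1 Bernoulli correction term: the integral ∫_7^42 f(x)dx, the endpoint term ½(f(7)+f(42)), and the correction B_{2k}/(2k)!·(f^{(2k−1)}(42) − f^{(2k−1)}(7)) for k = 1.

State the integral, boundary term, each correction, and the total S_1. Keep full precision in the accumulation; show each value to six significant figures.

Integral: ∫_7^42 ln(x) dx = 108.361.
Endpoint term: (f(7) + f(42))/2 = (1.94591 + 3.73767)/2 = 2.84179.
Running total after boundary: 111.203.
Order-1 term: 1/12 · (0.0238095 − 0.142857) = -0.00992063.

S_1 ≈ 111.193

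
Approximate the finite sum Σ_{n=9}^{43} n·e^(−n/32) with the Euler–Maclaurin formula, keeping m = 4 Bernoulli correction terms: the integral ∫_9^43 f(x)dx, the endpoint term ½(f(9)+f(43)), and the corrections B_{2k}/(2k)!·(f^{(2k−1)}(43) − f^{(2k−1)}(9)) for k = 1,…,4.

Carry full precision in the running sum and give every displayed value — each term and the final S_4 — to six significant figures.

∫_9^43 x·e^(−x/32) dx evaluates to 364.272.
Boundary: ½(f(9) + f(43)) = ½(6.79356 + 11.2172) = 9.00539.
So far: 373.278.
Correction k=1: B_{2}/2! · (f^{(1)}(43) − f^{(1)}(9)) = 1/12 · (-0.0896725 − 0.542541) = -0.0526845.
Partial sum through k=1: 373.225.
Correction k=2: B_{4}/4! · (f^{(3)}(43) − f^{(3)}(9)) = −1/720 · (0.000421932 − 0.00200412) = 2.19748e-06.
Partial sum through k=2: 373.225.
Correction k=3: B_{6}/6! · (f^{(5)}(43) − f^{(5)}(9)) = 1/30240 · (9.09605e-07 − 3.39689e-06) = -8.22516e-11.
Partial sum through k=3: 373.225.
Correction k=4: B_{8}/8! · (f^{(7)}(43) − f^{(7)}(9)) = −1/1209600 · (1.37419e-09 − 4.72328e-09) = 2.76876e-15.

S_4 ≈ 373.225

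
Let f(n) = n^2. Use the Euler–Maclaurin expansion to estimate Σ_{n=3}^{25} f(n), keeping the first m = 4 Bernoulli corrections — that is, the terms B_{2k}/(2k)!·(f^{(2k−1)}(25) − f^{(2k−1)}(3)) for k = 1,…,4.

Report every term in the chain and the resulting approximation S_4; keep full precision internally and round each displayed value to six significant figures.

Integral: ∫_3^25 x^2 dx = 5199.33.
½[f(3) + f(25)] = ½[9.00000 + 625.000] = 317.000.
So far: 5516.33.
Order-1 term: 1/12 · (50.0000 − 6.00000) = 3.66667.
Running total after k=1: 5520.00.
Order-2 term: −1/720 · (0.00000 − 0.00000) = 0.00000.
Running total after k=2: 5520.00.
Order-3 term: 1/30240 · (0.00000 − 0.00000) = 0.00000.
Running total after k=3: 5520.00.
Order-4 term: −1/1209600 · (0.00000 − 0.00000) = 0.00000.

S_4 ≈ 5520.00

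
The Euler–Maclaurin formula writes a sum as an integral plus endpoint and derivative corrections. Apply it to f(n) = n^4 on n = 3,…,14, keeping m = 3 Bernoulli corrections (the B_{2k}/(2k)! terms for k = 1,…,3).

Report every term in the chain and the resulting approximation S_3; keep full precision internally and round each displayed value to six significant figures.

The integral term ∫_3^14 x^4 dx = 107516.
½[f(3) + f(14)] = ½[81.0000 + 38416.0] = 19248.5.
Running total after boundary: 126765.
k=1: B_{2}/(2)! × [f^{(1)}(14) − f^{(1)}(3)] = 1/12 × (10976.0 − 108.000) = 905.667.
After k=1: 127670.
k=2: B_{4}/(4)! × [f^{(3)}(14) − f^{(3)}(3)] = −1/720 × (336.000 − 72.0000) = -0.366667.
After k=2: 127670.
k=3: B_{6}/(6)! × [f^{(5)}(14) − f^{(5)}(3)] = 1/30240 × (0.00000 − 0.00000) = 0.00000.

S_3 ≈ 127670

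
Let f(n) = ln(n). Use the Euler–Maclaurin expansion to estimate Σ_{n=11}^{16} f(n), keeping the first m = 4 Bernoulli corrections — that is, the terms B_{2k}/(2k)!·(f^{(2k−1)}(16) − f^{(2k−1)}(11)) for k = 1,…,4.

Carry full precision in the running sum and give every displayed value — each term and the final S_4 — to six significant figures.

S_4 ≈ 15.5674

The integral term ∫_11^16 ln(x) dx = 12.9846.
½[f(11) + f(16)] = ½[2.39790 + 2.77259] = 2.58524.
Integral + boundary = 15.5698.
Order-1 term: 1/12 · (0.0625000 − 0.0909091) = -0.00236742.
Partial sum through k=1: 15.5674.
Order-2 term: −1/720 · (0.000488281 − 0.00150263) = 1.40882e-06.
Partial sum through k=2: 15.5674.
Order-3 term: 1/30240 · (2.28882e-05 − 0.000149021) = -4.17106e-09.
Partial sum through k=3: 15.5674.
Order-4 term: −1/1209600 · (2.68221e-06 − 3.69474e-05) = 2.83277e-11.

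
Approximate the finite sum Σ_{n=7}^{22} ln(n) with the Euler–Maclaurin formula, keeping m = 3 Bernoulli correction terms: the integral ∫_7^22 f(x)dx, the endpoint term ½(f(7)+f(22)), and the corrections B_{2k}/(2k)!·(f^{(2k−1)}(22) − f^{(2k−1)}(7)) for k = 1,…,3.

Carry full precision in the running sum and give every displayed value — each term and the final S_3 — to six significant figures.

S_3 ≈ 41.8919

The integral term ∫_7^22 ln(x) dx = 39.3816.
Boundary: ½(f(7) + f(22)) = ½(1.94591 + 3.09104) = 2.51848.
Integral + boundary = 41.9000.
Order-1 term: 1/12 · (0.0454545 − 0.142857) = -0.00811688.
Partial sum through k=1: 41.8919.
Order-2 term: −1/720 · (0.000187829 − 0.00583090) = 7.83760e-06.
Partial sum through k=2: 41.8919.
Order-3 term: 1/30240 · (4.65691e-06 − 0.00142798) = -4.70674e-08.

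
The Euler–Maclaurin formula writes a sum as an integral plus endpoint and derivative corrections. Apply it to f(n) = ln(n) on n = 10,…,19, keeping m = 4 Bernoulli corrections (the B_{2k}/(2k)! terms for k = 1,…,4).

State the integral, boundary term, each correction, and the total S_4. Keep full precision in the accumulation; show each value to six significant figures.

S_4 ≈ 26.5381

Integral: ∫_10^19 ln(x) dx = 23.9185.
Endpoint term: (f(10) + f(19))/2 = (2.30259 + 2.94444)/2 = 2.62351.
Running total after boundary: 26.5420.
Order-1 term: 1/12 · (0.0526316 − 0.100000) = -0.00394737.
Running total after k=1: 26.5381.
Order-2 term: −1/720 · (0.000291588 − 0.00200000) = 2.37279e-06.
Running total after k=2: 26.5381.
Order-3 term: 1/30240 · (9.69267e-06 − 0.000240000) = -7.61598e-09.
Running total after k=3: 26.5381.
Order-4 term: −1/1209600 · (8.05485e-07 − 7.20000e-05) = 5.88579e-11.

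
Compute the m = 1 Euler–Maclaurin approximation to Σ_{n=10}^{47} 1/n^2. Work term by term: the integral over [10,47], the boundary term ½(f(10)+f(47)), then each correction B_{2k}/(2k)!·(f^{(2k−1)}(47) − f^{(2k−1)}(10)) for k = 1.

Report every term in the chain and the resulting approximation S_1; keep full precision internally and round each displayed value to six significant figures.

Integral: ∫_10^47 1/x^2 dx = 0.0787234.
Boundary: ½(f(10) + f(47)) = ½(0.0100000 + 0.000452694) = 0.00522635.
Running total after boundary: 0.0839498.
Correction k=1: B_{2}/2! · (f^{(1)}(47) − f^{(1)}(10)) = 1/12 · (-1.92636e-05 − (-0.00200000)) = 0.000165061.

S_1 ≈ 0.0841148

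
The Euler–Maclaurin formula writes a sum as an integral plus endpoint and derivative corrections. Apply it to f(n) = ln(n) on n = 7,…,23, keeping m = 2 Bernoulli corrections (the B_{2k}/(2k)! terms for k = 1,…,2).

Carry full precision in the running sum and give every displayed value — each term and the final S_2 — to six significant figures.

S_2 ≈ 45.0274

The integral term ∫_7^23 ln(x) dx = 42.4950.
Endpoint term: (f(7) + f(23))/2 = (1.94591 + 3.13549)/2 = 2.54070.
So far: 45.0357.
k=1: B_{2}/(2)! × [f^{(1)}(23) − f^{(1)}(7)] = 1/12 × (0.0434783 − 0.142857) = -0.00828157.
Partial sum through k=1: 45.0274.
k=2: B_{4}/(4)! × [f^{(3)}(23) − f^{(3)}(7)] = −1/720 × (0.000164379 − 0.00583090) = 7.87017e-06.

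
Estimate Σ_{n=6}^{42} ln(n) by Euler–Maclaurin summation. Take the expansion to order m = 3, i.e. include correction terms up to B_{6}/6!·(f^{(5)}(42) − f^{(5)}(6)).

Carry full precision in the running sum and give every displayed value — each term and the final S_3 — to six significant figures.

S_3 ≈ 112.984

Integral: ∫_6^42 ln(x) dx = 110.232.
Boundary: ½(f(6) + f(42)) = ½(1.79176 + 3.73767) = 2.76471.
Running total after boundary: 112.996.
Order-1 term: 1/12 · (0.0238095 − 0.166667) = -0.0119048.
Running total after k=1: 112.984.
Order-2 term: −1/720 · (2.69949e-05 − 0.00925926) = 1.28226e-05.
Running total after k=2: 112.984.
Order-3 term: 1/30240 · (1.83639e-07 − 0.00308642) = -1.02058e-07.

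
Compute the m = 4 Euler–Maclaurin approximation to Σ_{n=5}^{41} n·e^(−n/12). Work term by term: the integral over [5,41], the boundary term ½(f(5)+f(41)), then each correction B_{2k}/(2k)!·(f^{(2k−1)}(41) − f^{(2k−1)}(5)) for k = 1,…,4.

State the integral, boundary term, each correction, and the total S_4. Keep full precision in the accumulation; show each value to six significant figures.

S_4 ≈ 115.893

The integral term ∫_5^41 x·e^(−x/12) dx = 113.611.
½[f(5) + f(41)] = ½[3.29620 + 1.34569] = 2.32095.
Integral + boundary = 115.931.
Order-1 term: 1/12 · (-0.0793190 − 0.384557) = -0.0386563.
Partial sum through k=1: 115.893.
Order-2 term: −1/720 · (-9.49701e-05 − 0.0118267) = 1.65578e-05.
Partial sum through k=2: 115.893.
Order-3 term: 1/30240 · (2.50615e-06 − 0.000145714) = -4.73570e-09.
Partial sum through k=3: 115.893.
Order-4 term: −1/1209600 · (3.93877e-08 − 1.45346e-06) = 1.16904e-12.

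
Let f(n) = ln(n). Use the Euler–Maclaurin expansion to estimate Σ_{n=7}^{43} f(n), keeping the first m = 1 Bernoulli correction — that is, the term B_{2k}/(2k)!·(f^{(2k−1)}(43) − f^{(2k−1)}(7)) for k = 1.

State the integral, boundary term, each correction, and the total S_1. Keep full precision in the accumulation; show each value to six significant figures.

S_1 ≈ 114.954

∫_7^43 ln(x) dx evaluates to 112.110.
Boundary: ½(f(7) + f(43)) = ½(1.94591 + 3.76120) = 2.85356.
Running total after boundary: 114.964.
Order-1 term: 1/12 · (0.0232558 − 0.142857) = -0.00996678.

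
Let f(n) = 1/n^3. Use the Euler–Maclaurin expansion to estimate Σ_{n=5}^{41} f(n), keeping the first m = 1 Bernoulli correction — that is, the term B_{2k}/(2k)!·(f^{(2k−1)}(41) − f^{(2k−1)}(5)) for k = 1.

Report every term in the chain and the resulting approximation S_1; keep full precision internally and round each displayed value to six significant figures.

∫_5^41 1/x^3 dx evaluates to 0.0197026.
½[f(5) + f(41)] = ½[0.00800000 + 1.45094e-05] = 0.00400725.
Integral + boundary = 0.0237098.
Order-1 term: 1/12 · (-1.06166e-06 − (-0.00480000)) = 0.000399912.

S_1 ≈ 0.0241097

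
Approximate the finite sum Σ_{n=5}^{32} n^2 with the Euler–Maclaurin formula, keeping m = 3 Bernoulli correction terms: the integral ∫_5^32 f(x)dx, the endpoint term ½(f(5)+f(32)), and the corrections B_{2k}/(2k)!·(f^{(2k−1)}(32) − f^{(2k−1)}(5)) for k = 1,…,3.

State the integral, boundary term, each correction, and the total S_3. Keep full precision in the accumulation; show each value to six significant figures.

S_3 ≈ 11410.0

The integral term ∫_5^32 x^2 dx = 10881.0.
Endpoint term: (f(5) + f(32))/2 = (25.0000 + 1024.00)/2 = 524.500.
So far: 11405.5.
Correction k=1: B_{2}/2! · (f^{(1)}(32) − f^{(1)}(5)) = 1/12 · (64.0000 − 10.0000) = 4.50000.
Running total after k=1: 11410.0.
Correction k=2: B_{4}/4! · (f^{(3)}(32) − f^{(3)}(5)) = −1/720 · (0.00000 − 0.00000) = 0.00000.
Running total after k=2: 11410.0.
Correction k=3: B_{6}/6! · (f^{(5)}(32) − f^{(5)}(5)) = 1/30240 · (0.00000 − 0.00000) = 0.00000.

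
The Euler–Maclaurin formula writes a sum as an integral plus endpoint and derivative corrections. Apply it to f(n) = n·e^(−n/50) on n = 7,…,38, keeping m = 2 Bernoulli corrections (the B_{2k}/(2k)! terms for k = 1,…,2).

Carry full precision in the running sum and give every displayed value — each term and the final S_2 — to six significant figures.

S_2 ≈ 431.814

∫_7^38 x·e^(−x/50) dx evaluates to 419.939.
½[f(7) + f(38)] = ½[6.08551 + 17.7713] = 11.9284.
Running total after boundary: 431.867.
k=1: B_{2}/(2)! × [f^{(1)}(38) − f^{(1)}(7)] = 1/12 × (0.112240 − 0.747648) = -0.0529507.
After k=1: 431.814.
k=2: B_{4}/(4)! × [f^{(3)}(38) − f^{(3)}(7)] = −1/720 × (0.000419029 − 0.000994546) = 7.99329e-07.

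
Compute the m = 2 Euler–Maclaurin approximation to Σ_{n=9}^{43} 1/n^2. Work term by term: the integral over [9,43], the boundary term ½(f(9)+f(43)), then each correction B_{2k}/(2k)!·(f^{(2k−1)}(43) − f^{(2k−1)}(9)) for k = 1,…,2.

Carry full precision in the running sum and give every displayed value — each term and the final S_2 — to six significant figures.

S_2 ≈ 0.0945245

∫_9^43 1/x^2 dx evaluates to 0.0878553.
½[f(9) + f(43)] = ½[0.0123457 + 0.000540833] = 0.00644326.
Running total after boundary: 0.0942986.
Order-1 term: 1/12 · (-2.51550e-05 − (-0.00274348)) = 0.000226527.
After k=1: 0.0945251.
Order-2 term: −1/720 · (-1.63256e-07 − (-0.000406442)) = -5.64276e-07.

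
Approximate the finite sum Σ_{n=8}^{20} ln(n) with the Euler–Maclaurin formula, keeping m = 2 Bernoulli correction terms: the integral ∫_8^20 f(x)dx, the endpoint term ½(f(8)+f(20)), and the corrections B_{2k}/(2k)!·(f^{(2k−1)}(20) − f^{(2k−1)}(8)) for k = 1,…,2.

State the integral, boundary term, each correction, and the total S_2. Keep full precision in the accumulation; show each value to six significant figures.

The integral term ∫_8^20 ln(x) dx = 31.2791.
Boundary: ½(f(8) + f(20)) = ½(2.07944 + 2.99573) = 2.53759.
Integral + boundary = 33.8167.
k=1: B_{2}/(2)! × [f^{(1)}(20) − f^{(1)}(8)] = 1/12 × (0.0500000 − 0.125000) = -0.00625000.
After k=1: 33.8105.
k=2: B_{4}/(4)! × [f^{(3)}(20) − f^{(3)}(8)] = −1/720 × (0.000250000 − 0.00390625) = 5.07812e-06.

S_2 ≈ 33.8105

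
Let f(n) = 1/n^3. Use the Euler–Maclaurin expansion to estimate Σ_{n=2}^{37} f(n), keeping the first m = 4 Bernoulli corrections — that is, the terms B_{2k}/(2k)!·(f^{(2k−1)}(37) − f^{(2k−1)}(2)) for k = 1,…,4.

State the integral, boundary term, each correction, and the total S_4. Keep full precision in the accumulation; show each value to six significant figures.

The integral term ∫_2^37 1/x^3 dx = 0.124635.
Endpoint term: (f(2) + f(37))/2 = (0.125000 + 1.97422e-05)/2 = 0.0625099.
Running total after boundary: 0.187145.
Order-1 term: 1/12 · (-1.60072e-06 − (-0.187500)) = 0.0156249.
Running total after k=1: 0.202770.
Order-2 term: −1/720 · (-2.33852e-08 − (-0.937500)) = -0.00130208.
Running total after k=2: 0.201467.
Order-3 term: 1/30240 · (-7.17442e-10 − (-9.84375)) = 0.000325521.
Running total after k=3: 0.201793.
Order-4 term: −1/1209600 · (-3.77325e-11 − (-177.188)) = -0.000146484.

S_4 ≈ 0.201646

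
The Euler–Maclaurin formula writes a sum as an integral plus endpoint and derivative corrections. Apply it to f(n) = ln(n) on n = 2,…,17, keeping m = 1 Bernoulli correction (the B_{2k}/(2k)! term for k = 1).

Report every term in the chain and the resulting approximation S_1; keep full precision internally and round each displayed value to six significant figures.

∫_2^17 ln(x) dx evaluates to 31.7783.
½[f(2) + f(17)] = ½[0.693147 + 2.83321] = 1.76318.
Integral + boundary = 33.5415.
Correction k=1: B_{2}/2! · (f^{(1)}(17) − f^{(1)}(2)) = 1/12 · (0.0588235 − 0.500000) = -0.0367647.

S_1 ≈ 33.5047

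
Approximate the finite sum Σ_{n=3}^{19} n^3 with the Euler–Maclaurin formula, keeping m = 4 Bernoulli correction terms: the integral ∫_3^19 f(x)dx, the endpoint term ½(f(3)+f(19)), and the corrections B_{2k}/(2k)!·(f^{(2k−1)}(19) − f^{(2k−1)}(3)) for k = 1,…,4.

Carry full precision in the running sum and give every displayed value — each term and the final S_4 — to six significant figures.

The integral term ∫_3^19 x^3 dx = 32560.0.
Boundary: ½(f(3) + f(19)) = ½(27.0000 + 6859.00) = 3443.00.
Integral + boundary = 36003.0.
Correction k=1: B_{2}/2! · (f^{(1)}(19) − f^{(1)}(3)) = 1/12 · (1083.00 − 27.0000) = 88.0000.
Running total after k=1: 36091.0.
Correction k=2: B_{4}/4! · (f^{(3)}(19) − f^{(3)}(3)) = −1/720 · (6.00000 − 6.00000) = 0.00000.
Running total after k=2: 36091.0.
Correction k=3: B_{6}/6! · (f^{(5)}(19) − f^{(5)}(3)) = 1/30240 · (0.00000 − 0.00000) = 0.00000.
Running total after k=3: 36091.0.
Correction k=4: B_{8}/8! · (f^{(7)}(19) − f^{(7)}(3)) = −1/1209600 · (0.00000 − 0.00000) = 0.00000.

S_4 ≈ 36091.0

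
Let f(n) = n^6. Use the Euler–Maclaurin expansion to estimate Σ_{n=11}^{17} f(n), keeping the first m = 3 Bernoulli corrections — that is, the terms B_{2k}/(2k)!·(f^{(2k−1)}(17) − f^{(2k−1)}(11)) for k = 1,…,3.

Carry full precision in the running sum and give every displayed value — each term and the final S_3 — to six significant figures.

S_3 ≈ 6.94193e+07

Integral: ∫_11^17 x^6 dx = 5.58359e+07.
Endpoint term: (f(11) + f(17))/2 = (1.77156e+06 + 2.41376e+07)/2 = 1.29546e+07.
So far: 6.87905e+07.
Order-1 term: 1/12 · (8.51914e+06 − 966306) = 629403.
Partial sum through k=1: 6.94199e+07.
Order-2 term: −1/720 · (589560 − 159720) = -597.000.
Partial sum through k=2: 6.94193e+07.
Order-3 term: 1/30240 · (12240.0 − 7920.00) = 0.142857.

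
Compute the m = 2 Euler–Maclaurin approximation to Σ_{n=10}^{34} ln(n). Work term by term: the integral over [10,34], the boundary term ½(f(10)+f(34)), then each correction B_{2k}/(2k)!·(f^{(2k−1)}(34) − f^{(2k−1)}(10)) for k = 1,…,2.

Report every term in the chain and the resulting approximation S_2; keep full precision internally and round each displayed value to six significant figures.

S_2 ≈ 75.7790

The integral term ∫_10^34 ln(x) dx = 72.8704.
Boundary: ½(f(10) + f(34)) = ½(2.30259 + 3.52636) = 2.91447.
Running total after boundary: 75.7849.
Correction k=1: B_{2}/2! · (f^{(1)}(34) − f^{(1)}(10)) = 1/12 · (0.0294118 − 0.100000) = -0.00588235.
After k=1: 75.7790.
Correction k=2: B_{4}/4! · (f^{(3)}(34) − f^{(3)}(10)) = −1/720 · (5.08854e-05 − 0.00200000) = 2.70710e-06.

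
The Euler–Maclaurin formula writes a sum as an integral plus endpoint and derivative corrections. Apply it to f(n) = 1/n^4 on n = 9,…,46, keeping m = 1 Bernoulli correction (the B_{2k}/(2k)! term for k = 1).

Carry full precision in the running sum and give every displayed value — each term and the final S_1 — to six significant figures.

S_1 ≈ 0.000535786

∫_9^46 1/x^4 dx evaluates to 0.000453823.
Boundary: ½(f(9) + f(46)) = ½(0.000152416 + 2.23341e-07) = 7.63196e-05.
Integral + boundary = 0.000530142.
k=1: B_{2}/(2)! × [f^{(1)}(46) − f^{(1)}(9)] = 1/12 × (-1.94210e-08 − (-6.77404e-05)) = 5.64341e-06.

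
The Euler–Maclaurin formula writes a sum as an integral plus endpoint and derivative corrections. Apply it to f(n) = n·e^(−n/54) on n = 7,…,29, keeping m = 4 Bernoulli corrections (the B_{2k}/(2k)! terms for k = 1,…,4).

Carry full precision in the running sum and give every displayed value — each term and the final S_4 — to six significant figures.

S_4 ≈ 285.398

Integral: ∫_7^29 x·e^(−x/54) dx = 273.890.
Boundary: ½(f(7) + f(29)) = ½(6.14894 + 16.9498) = 11.5494.
So far: 285.439.
Correction k=1: B_{2}/2! · (f^{(1)}(29) − f^{(1)}(7)) = 1/12 · (0.270591 − 0.764551) = -0.0411633.
Running total after k=1: 285.398.
Correction k=2: B_{4}/4! · (f^{(3)}(29) − f^{(3)}(7)) = −1/720 · (0.000493672 − 0.000864675) = 5.15283e-07.
Running total after k=2: 285.398.
Correction k=3: B_{6}/6! · (f^{(5)}(29) − f^{(5)}(7)) = 1/30240 · (3.06772e-07 − 5.03141e-07) = -6.49367e-12.
Running total after k=3: 285.398.
Correction k=4: B_{8}/8! · (f^{(7)}(29) − f^{(7)}(7)) = −1/1209600 · (1.52348e-10 − 2.43400e-10) = 7.52742e-17.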